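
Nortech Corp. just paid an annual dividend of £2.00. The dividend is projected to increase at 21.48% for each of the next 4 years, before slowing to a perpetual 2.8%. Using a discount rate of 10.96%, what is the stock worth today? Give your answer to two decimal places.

Two-stage DDM. Project D₁…D_4 at 0.2148, terminal growth 0.028, discount at r = 0.1096.
D_1 = 2.4296
D_2 = 2.9515
D_3 = 3.5855
D_4 = 4.3556
Terminal value at t=4: TV = D_5/(r−g) = 4.4776/(0.1096−0.028) = 54.8722
P₀ = 2.4296/(1+0.1096)^1 + 2.9515/(1+0.1096)^2 + 3.5855/(1+0.1096)^3 + 4.3556/(1+0.1096)^4 + 54.8722/(1+0.1096)^4 = 46.2828

£46.28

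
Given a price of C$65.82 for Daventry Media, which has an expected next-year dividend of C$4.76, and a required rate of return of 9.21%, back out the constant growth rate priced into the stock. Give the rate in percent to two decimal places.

1.98%

From P₀ = D₁/(r − g), the implied growth is g = r − D₁/P₀.
g = 0.0921 − 4.76/65.82 = 0.0921 − 0.07232 = 0.01978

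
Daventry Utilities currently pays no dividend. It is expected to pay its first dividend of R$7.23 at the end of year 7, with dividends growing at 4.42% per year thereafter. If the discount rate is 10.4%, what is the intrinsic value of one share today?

R$66.78

Deferred-dividend DDM. At t=6 the remaining stream is a growing perpetuity with first payment D_7 = 7.23.
V_6 = D_7/(r−g) = 7.23/(0.104−0.0442) = 120.9030
P₀ = V_6/(1+r)^6 = 120.9030/(1+0.104)^6 = 66.7763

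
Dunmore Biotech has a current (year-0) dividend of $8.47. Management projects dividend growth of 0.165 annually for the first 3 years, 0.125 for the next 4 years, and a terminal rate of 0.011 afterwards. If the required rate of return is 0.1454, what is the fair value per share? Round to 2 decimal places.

Three-stage DDM. Project D₁…D_7; terminal Gordon value at t=7 with g = 0.011; discount at r = 0.1454.
D_1 = 9.8676
D_2 = 11.4957
D_3 = 13.3925
D_4 = 15.0665
D_5 = 16.9499
D_6 = 19.0686
D_7 = 21.4522
TV_7 = 21.6881/(0.1454−0.011) = 161.3701
P₀ = Σ Dₜ/(1+r)ᵗ + TV_7/(1+r)^7 = 122.7706

$122.77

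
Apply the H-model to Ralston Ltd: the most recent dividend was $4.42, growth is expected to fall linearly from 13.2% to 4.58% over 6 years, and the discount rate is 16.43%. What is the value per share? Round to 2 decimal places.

H-model: P₀ = D₀[(1+g_L) + H(g_S−g_L)]/(r−g_L), with H = 6/2 = 3.
P₀ = 4.42 × [(1+0.0458) + 3×(0.132−0.0458)] / (0.1643−0.0458)
   = 4.42 × 1.3044 / 0.1185 = 48.6536

$48.65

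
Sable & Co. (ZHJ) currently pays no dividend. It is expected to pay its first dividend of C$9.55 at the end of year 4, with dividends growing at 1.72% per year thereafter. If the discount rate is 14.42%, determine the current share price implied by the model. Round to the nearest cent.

Deferred-dividend DDM. At t=3 the remaining stream is a growing perpetuity with first payment D_4 = 9.55.
V_3 = D_4/(r−g) = 9.55/(0.1442−0.0172) = 75.1969
P₀ = V_3/(1+r)^3 = 75.1969/(1+0.1442)^3 = 50.1989

C$50.20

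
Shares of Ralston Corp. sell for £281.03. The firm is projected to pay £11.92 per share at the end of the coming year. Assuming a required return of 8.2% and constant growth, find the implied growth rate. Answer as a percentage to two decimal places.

From P₀ = D₁/(r − g), the implied growth is g = r − D₁/P₀.
g = 0.082 − 11.92/281.03 = 0.082 − 0.04242 = 0.03958

3.96%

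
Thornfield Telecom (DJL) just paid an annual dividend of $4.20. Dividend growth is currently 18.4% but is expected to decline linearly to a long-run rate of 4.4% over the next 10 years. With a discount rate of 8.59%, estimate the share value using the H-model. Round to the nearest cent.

H-model: P₀ = D₀[(1+g_L) + H(g_S−g_L)]/(r−g_L), with H = 10/2 = 5.
P₀ = 4.20 × [(1+0.044) + 5×(0.184−0.044)] / (0.0859−0.044)
   = 4.20 × 1.7440 / 0.0419 = 174.8162

$174.82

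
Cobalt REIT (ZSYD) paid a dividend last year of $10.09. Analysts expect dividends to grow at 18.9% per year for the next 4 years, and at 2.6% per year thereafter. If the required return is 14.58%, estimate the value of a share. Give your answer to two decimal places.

$144.51

Two-stage DDM. Project D₁…D_4 at 0.189, terminal growth 0.026, discount at r = 0.1458.
D_1 = 11.9970
D_2 = 14.2644
D_3 = 16.9604
D_4 = 20.1659
Terminal value at t=4: TV = D_5/(r−g) = 20.6903/(0.1458−0.026) = 172.7067
P₀ = 11.9970/(1+0.1458)^1 + 14.2644/(1+0.1458)^2 + 16.9604/(1+0.1458)^3 + 20.1659/(1+0.1458)^4 + 172.7067/(1+0.1458)^4 = 144.5118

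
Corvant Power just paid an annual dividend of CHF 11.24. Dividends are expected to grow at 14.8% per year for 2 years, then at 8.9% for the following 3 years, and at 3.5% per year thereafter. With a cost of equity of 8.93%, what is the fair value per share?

Three-stage DDM. Project D₁…D_5; terminal Gordon value at t=5 with g = 0.035; discount at r = 0.0893.
D_1 = 12.9035
D_2 = 14.8132
D_3 = 16.1316
D_4 = 17.5673
D_5 = 19.1308
TV_5 = 19.8004/(0.0893−0.035) = 364.6483
P₀ = Σ Dₜ/(1+r)ᵗ + TV_5/(1+r)^5 = 299.5201

CHF 299.52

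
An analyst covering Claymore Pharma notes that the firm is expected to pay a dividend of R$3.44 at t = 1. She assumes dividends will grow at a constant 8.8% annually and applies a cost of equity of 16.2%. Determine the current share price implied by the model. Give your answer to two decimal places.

R$46.49

Gordon growth model: P₀ = D₁/(r − g), with D₁ = 3.44 given directly.
P₀ = 3.4400 / (0.162 − 0.088) = 3.4400 / 0.074 = 46.4865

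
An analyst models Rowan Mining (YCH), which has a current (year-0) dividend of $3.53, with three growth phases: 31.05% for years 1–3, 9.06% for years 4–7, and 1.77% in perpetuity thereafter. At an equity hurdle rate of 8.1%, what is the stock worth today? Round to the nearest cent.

Three-stage DDM. Project D₁…D_7; terminal Gordon value at t=7 with g = 0.0177; discount at r = 0.081.
D_1 = 4.6261
D_2 = 6.0625
D_3 = 7.9449
D_4 = 8.6647
D_5 = 9.4497
D_6 = 10.3058
D_7 = 11.2395
TV_7 = 11.4385/(0.081−0.0177) = 180.7024
P₀ = Σ Dₜ/(1+r)ᵗ + TV_7/(1+r)^7 = 146.2351

$146.24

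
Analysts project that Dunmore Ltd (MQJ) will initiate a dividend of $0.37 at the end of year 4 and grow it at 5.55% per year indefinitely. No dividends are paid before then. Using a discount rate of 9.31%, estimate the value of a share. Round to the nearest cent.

Deferred-dividend DDM. At t=3 the remaining stream is a growing perpetuity with first payment D_4 = 0.37.
V_3 = D_4/(r−g) = 0.37/(0.0931−0.0555) = 9.8404
P₀ = V_3/(1+r)^3 = 9.8404/(1+0.0931)^3 = 7.5341

$7.53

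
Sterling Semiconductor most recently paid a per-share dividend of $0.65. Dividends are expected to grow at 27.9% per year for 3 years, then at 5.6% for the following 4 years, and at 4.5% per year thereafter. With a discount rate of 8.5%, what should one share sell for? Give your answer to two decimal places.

$31.68

Three-stage DDM. Project D₁…D_7; terminal Gordon value at t=7 with g = 0.045; discount at r = 0.085.
D_1 = 0.8313
D_2 = 1.0633
D_3 = 1.3600
D_4 = 1.4361
D_5 = 1.5165
D_6 = 1.6015
D_7 = 1.6911
TV_7 = 1.7672/(0.085−0.045) = 44.1811
P₀ = Σ Dₜ/(1+r)ᵗ + TV_7/(1+r)^7 = 31.6751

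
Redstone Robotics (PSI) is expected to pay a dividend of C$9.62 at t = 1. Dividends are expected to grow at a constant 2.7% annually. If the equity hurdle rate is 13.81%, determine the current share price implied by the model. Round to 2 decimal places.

C$86.59

Gordon growth model: P₀ = D₁/(r − g), with D₁ = 9.62 given directly.
P₀ = 9.6200 / (0.1381 − 0.027) = 9.6200 / 0.1111 = 86.5887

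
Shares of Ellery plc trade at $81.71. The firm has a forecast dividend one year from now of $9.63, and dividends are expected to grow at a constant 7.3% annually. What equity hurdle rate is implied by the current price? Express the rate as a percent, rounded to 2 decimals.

19.09%

Rearranging the constant-growth DDM: r = D₁/P₀ + g.
r = 9.6300 / 81.71 + 0.073 = 0.11786 + 0.073 = 0.19086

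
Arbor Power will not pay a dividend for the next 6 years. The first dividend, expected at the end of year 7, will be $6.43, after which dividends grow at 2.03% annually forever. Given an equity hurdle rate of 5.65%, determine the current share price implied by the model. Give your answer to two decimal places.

$127.73

Deferred-dividend DDM. At t=6 the remaining stream is a growing perpetuity with first payment D_7 = 6.43.
V_6 = D_7/(r−g) = 6.43/(0.0565−0.0203) = 177.6243
P₀ = V_6/(1+r)^6 = 177.6243/(1+0.0565)^6 = 127.7278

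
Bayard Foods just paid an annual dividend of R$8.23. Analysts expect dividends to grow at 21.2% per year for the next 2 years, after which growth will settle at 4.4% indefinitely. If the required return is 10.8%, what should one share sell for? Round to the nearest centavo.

Two-stage DDM. Project D₁…D_2 at 0.212, terminal growth 0.044, discount at r = 0.108.
D_1 = 9.9748
D_2 = 12.0894
Terminal value at t=2: TV = D_3/(r−g) = 12.6213/(0.108−0.044) = 197.2085
P₀ = 9.9748/(1+0.108)^1 + 12.0894/(1+0.108)^2 + 197.2085/(1+0.108)^2 = 179.4872

R$179.49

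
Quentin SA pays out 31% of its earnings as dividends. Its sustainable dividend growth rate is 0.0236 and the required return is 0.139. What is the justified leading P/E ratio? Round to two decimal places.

Justified leading P/E = b/(r−g) = 0.31/(0.139−0.0236) = 2.6863

2.69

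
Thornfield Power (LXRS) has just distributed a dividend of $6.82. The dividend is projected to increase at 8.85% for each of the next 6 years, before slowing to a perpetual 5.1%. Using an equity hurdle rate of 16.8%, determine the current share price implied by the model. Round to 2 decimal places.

Two-stage DDM. Project D₁…D_6 at 0.0885, terminal growth 0.051, discount at r = 0.168.
D_1 = 7.4236
D_2 = 8.0806
D_3 = 8.7957
D_4 = 9.5741
D_5 = 10.4214
D_6 = 11.3437
Terminal value at t=6: TV = D_7/(r−g) = 11.9222/(0.168−0.051) = 101.8994
P₀ = 7.4236/(1+0.168)^1 + 8.0806/(1+0.168)^2 + 8.7957/(1+0.168)^3 + 9.5741/(1+0.168)^4 + 10.4214/(1+0.168)^5 + 11.3437/(1+0.168)^6 + 101.8994/(1+0.168)^6 = 72.3395

$72.34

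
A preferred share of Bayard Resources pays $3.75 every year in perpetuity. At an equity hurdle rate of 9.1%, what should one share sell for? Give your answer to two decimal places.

Zero-growth DDM (perpetuity): P₀ = D/r = 3.75 / 0.091 = 41.2088

$41.21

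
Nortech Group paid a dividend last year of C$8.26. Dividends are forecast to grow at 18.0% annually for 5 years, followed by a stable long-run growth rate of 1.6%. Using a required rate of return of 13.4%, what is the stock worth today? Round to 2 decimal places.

C$133.37

Two-stage DDM. Project D₁…D_5 at 0.18, terminal growth 0.016, discount at r = 0.134.
D_1 = 9.7468
D_2 = 11.5012
D_3 = 13.5714
D_4 = 16.0143
D_5 = 18.8969
Terminal value at t=5: TV = D_6/(r−g) = 19.1992/(0.134−0.016) = 162.7053
P₀ = 9.7468/(1+0.134)^1 + 11.5012/(1+0.134)^2 + 13.5714/(1+0.134)^3 + 16.0143/(1+0.134)^4 + 18.8969/(1+0.134)^5 + 162.7053/(1+0.134)^5 = 133.3696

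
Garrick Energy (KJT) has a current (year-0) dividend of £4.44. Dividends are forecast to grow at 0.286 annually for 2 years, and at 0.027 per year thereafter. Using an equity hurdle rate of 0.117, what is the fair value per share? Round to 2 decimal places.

£78.15

Two-stage DDM. Project D₁…D_2 at 0.286, terminal growth 0.027, discount at r = 0.117.
D_1 = 5.7098
D_2 = 7.3429
Terminal value at t=2: TV = D_3/(r−g) = 7.5411/(0.117−0.027) = 83.7901
P₀ = 5.7098/(1+0.117)^1 + 7.3429/(1+0.117)^2 + 83.7901/(1+0.117)^2 = 78.1532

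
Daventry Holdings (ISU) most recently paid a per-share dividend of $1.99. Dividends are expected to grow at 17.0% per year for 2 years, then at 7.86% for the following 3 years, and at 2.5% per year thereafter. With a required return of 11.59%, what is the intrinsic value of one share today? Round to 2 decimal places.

$32.68

Three-stage DDM. Project D₁…D_5; terminal Gordon value at t=5 with g = 0.025; discount at r = 0.1159.
D_1 = 2.3283
D_2 = 2.7241
D_3 = 2.9382
D_4 = 3.1692
D_5 = 3.4183
TV_5 = 3.5037/(0.1159−0.025) = 38.5448
P₀ = Σ Dₜ/(1+r)ᵗ + TV_5/(1+r)^5 = 32.6841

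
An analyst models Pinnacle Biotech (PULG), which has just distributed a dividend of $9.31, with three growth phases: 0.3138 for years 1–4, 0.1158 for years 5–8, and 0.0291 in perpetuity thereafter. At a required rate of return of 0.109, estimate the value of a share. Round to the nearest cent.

$374.42

Three-stage DDM. Project D₁…D_8; terminal Gordon value at t=8 with g = 0.0291; discount at r = 0.109.
D_1 = 12.2315
D_2 = 16.0697
D_3 = 21.1124
D_4 = 27.7375
D_5 = 30.9495
D_6 = 34.5334
D_7 = 38.5324
D_8 = 42.9944
TV_8 = 44.2456/(0.109−0.0291) = 553.7617
P₀ = Σ Dₜ/(1+r)ᵗ + TV_8/(1+r)^8 = 374.4240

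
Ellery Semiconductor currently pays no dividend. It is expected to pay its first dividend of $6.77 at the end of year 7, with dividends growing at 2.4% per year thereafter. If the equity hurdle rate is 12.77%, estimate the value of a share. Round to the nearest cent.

Deferred-dividend DDM. At t=6 the remaining stream is a growing perpetuity with first payment D_7 = 6.77.
V_6 = D_7/(r−g) = 6.77/(0.1277−0.024) = 65.2845
P₀ = V_6/(1+r)^6 = 65.2845/(1+0.1277)^6 = 31.7430

$31.74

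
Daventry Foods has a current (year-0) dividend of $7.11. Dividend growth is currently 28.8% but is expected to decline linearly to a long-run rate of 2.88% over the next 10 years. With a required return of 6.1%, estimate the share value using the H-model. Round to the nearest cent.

H-model: P₀ = D₀[(1+g_L) + H(g_S−g_L)]/(r−g_L), with H = 10/2 = 5.
P₀ = 7.11 × [(1+0.0288) + 5×(0.288−0.0288)] / (0.061−0.0288)
   = 7.11 × 2.3248 / 0.0322 = 513.3332

$513.33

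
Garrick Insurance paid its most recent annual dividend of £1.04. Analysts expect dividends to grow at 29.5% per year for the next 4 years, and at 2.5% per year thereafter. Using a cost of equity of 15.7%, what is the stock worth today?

Two-stage DDM. Project D₁…D_4 at 0.295, terminal growth 0.025, discount at r = 0.157.
D_1 = 1.3468
D_2 = 1.7441
D_3 = 2.2586
D_4 = 2.9249
Terminal value at t=4: TV = D_5/(r−g) = 2.9980/(0.157−0.025) = 22.7124
P₀ = 1.3468/(1+0.157)^1 + 1.7441/(1+0.157)^2 + 2.2586/(1+0.157)^3 + 2.9249/(1+0.157)^4 + 22.7124/(1+0.157)^4 = 18.2319

£18.23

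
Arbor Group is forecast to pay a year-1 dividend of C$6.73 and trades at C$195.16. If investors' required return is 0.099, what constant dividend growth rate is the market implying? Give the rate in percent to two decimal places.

From P₀ = D₁/(r − g), the implied growth is g = r − D₁/P₀.
g = 0.099 − 6.73/195.16 = 0.099 − 0.03448 = 0.06452

6.45%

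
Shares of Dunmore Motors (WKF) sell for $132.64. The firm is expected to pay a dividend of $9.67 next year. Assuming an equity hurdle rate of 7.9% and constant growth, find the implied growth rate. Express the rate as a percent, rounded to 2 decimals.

0.61%

From P₀ = D₁/(r − g), the implied growth is g = r − D₁/P₀.
g = 0.079 − 9.67/132.64 = 0.079 − 0.07290 = 0.00610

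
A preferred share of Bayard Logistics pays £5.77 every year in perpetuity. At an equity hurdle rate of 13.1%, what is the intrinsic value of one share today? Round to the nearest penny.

£44.05

Zero-growth DDM (perpetuity): P₀ = D/r = 5.77 / 0.131 = 44.0458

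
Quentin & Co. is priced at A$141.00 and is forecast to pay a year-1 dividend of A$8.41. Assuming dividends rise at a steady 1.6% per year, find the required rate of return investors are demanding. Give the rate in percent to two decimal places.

Rearranging the constant-growth DDM: r = D₁/P₀ + g.
r = 8.4100 / 141.00 + 0.016 = 0.05965 + 0.016 = 0.07565

7.56%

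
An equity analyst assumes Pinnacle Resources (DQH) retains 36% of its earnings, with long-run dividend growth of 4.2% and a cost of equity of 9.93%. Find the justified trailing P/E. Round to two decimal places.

Payout ratio b = 1 − 0.36 = 0.64.
Justified trailing P/E = b(1+g)/(r−g) = 0.64×(1+0.042)/(0.0993−0.042) = 11.6384

11.64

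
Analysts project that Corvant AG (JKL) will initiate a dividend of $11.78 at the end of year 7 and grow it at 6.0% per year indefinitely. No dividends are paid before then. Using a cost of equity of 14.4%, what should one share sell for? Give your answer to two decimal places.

$62.56

Deferred-dividend DDM. At t=6 the remaining stream is a growing perpetuity with first payment D_7 = 11.78.
V_6 = D_7/(r−g) = 11.78/(0.144−0.06) = 140.2381
P₀ = V_6/(1+r)^6 = 140.2381/(1+0.144)^6 = 62.5619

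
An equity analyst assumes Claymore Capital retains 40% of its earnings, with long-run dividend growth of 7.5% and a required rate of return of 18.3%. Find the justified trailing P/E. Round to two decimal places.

Payout ratio b = 1 − 0.40 = 0.60.
Justified trailing P/E = b(1+g)/(r−g) = 0.60×(1+0.075)/(0.183−0.075) = 5.9722

5.97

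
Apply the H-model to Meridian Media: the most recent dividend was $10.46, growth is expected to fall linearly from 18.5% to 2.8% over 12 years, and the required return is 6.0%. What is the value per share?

H-model: P₀ = D₀[(1+g_L) + H(g_S−g_L)]/(r−g_L), with H = 12/2 = 6.
P₀ = 10.46 × [(1+0.028) + 6×(0.185−0.028)] / (0.06−0.028)
   = 10.46 × 1.9700 / 0.032 = 643.9438

$643.94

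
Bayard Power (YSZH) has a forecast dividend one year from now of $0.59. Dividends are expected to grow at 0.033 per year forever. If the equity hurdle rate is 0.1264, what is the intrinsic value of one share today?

Gordon growth model: P₀ = D₁/(r − g), with D₁ = 0.59 given directly.
P₀ = 0.5900 / (0.1264 − 0.033) = 0.5900 / 0.0934 = 6.3169

$6.32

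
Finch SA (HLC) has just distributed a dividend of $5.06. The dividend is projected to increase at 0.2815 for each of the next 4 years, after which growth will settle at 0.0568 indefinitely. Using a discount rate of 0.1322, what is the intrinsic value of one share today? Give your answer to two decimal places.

$144.25

Two-stage DDM. Project D₁…D_4 at 0.2815, terminal growth 0.0568, discount at r = 0.1322.
D_1 = 6.4844
D_2 = 8.3097
D_3 = 10.6489
D_4 = 13.6466
Terminal value at t=4: TV = D_5/(r−g) = 14.4217/(0.1322−0.0568) = 191.2698
P₀ = 6.4844/(1+0.1322)^1 + 8.3097/(1+0.1322)^2 + 10.6489/(1+0.1322)^3 + 13.6466/(1+0.1322)^4 + 191.2698/(1+0.1322)^4 = 144.2521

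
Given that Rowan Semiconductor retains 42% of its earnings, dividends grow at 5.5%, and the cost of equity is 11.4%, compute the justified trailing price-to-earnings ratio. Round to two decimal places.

10.37

Payout ratio b = 1 − 0.42 = 0.58.
Justified trailing P/E = b(1+g)/(r−g) = 0.58×(1+0.055)/(0.114−0.055) = 10.3712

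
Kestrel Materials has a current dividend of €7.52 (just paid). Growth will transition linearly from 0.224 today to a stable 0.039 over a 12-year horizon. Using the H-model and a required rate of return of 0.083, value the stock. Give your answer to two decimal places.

€367.28

H-model: P₀ = D₀[(1+g_L) + H(g_S−g_L)]/(r−g_L), with H = 12/2 = 6.
P₀ = 7.52 × [(1+0.039) + 6×(0.224−0.039)] / (0.083−0.039)
   = 7.52 × 2.1490 / 0.044 = 367.2836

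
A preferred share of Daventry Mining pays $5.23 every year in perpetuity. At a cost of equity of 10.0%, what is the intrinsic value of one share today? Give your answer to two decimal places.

Zero-growth DDM (perpetuity): P₀ = D/r = 5.23 / 0.1 = 52.3000

$52.30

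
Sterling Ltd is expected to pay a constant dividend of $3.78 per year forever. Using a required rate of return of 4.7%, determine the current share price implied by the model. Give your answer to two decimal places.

$80.43

Zero-growth DDM (perpetuity): P₀ = D/r = 3.78 / 0.047 = 80.4255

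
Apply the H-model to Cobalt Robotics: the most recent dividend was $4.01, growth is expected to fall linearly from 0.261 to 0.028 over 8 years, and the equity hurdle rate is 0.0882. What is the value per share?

H-model: P₀ = D₀[(1+g_L) + H(g_S−g_L)]/(r−g_L), with H = 8/2 = 4.
P₀ = 4.01 × [(1+0.028) + 4×(0.261−0.028)] / (0.0882−0.028)
   = 4.01 × 1.9600 / 0.0602 = 130.5581

$130.56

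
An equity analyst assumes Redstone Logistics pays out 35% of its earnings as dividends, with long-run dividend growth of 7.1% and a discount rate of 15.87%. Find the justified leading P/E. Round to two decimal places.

Justified leading P/E = b/(r−g) = 0.35/(0.1587−0.071) = 3.9909

3.99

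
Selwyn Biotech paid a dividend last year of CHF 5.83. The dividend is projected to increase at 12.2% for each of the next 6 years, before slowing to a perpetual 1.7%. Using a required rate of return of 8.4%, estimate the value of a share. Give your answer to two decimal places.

CHF 148.35

Two-stage DDM. Project D₁…D_6 at 0.122, terminal growth 0.017, discount at r = 0.084.
D_1 = 6.5413
D_2 = 7.3393
D_3 = 8.2347
D_4 = 9.2393
D_5 = 10.3665
D_6 = 11.6312
Terminal value at t=6: TV = D_7/(r−g) = 11.8290/(0.084−0.017) = 176.5517
P₀ = 6.5413/(1+0.084)^1 + 7.3393/(1+0.084)^2 + 8.2347/(1+0.084)^3 + 9.2393/(1+0.084)^4 + 10.3665/(1+0.084)^5 + 11.6312/(1+0.084)^6 + 176.5517/(1+0.084)^6 = 148.3484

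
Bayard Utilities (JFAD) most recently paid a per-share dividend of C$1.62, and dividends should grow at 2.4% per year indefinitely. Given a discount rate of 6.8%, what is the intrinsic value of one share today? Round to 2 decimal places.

Gordon growth model: P₀ = D₁/(r − g). D₁ = 1.62 × (1 + 0.024) = 1.6589.
P₀ = 1.6589 / (0.068 − 0.024) = 1.6589 / 0.044 = 37.7018

C$37.70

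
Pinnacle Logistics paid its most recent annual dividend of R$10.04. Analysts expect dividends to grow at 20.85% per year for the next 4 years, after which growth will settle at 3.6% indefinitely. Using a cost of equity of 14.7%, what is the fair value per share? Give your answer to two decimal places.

R$161.32

Two-stage DDM. Project D₁…D_4 at 0.2085, terminal growth 0.036, discount at r = 0.147.
D_1 = 12.1333
D_2 = 14.6631
D_3 = 17.7204
D_4 = 21.4151
Terminal value at t=4: TV = D_5/(r−g) = 22.1861/(0.147−0.036) = 199.8744
P₀ = 12.1333/(1+0.147)^1 + 14.6631/(1+0.147)^2 + 17.7204/(1+0.147)^3 + 21.4151/(1+0.147)^4 + 199.8744/(1+0.147)^4 = 161.3188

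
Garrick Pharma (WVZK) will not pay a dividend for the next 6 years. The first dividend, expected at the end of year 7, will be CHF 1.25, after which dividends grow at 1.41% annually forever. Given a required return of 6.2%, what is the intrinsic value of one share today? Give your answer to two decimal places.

Deferred-dividend DDM. At t=6 the remaining stream is a growing perpetuity with first payment D_7 = 1.25.
V_6 = D_7/(r−g) = 1.25/(0.062−0.0141) = 26.0960
P₀ = V_6/(1+r)^6 = 26.0960/(1+0.062)^6 = 18.1898

CHF 18.19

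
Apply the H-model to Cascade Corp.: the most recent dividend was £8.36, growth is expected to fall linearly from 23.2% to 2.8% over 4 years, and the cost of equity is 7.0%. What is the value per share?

H-model: P₀ = D₀[(1+g_L) + H(g_S−g_L)]/(r−g_L), with H = 4/2 = 2.
P₀ = 8.36 × [(1+0.028) + 2×(0.232−0.028)] / (0.07−0.028)
   = 8.36 × 1.4360 / 0.042 = 285.8324

£285.83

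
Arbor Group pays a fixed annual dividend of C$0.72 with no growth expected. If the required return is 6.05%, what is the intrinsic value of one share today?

C$11.90

Zero-growth DDM (perpetuity): P₀ = D/r = 0.72 / 0.0605 = 11.9008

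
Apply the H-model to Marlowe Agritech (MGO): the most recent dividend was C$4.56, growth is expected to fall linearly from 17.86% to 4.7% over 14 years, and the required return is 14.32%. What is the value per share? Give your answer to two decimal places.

H-model: P₀ = D₀[(1+g_L) + H(g_S−g_L)]/(r−g_L), with H = 14/2 = 7.
P₀ = 4.56 × [(1+0.047) + 7×(0.1786−0.047)] / (0.1432−0.047)
   = 4.56 × 1.9682 / 0.0962 = 93.2951

C$93.30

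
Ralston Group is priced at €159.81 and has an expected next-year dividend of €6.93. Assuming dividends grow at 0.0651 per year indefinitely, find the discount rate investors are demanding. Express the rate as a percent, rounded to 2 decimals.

Rearranging the constant-growth DDM: r = D₁/P₀ + g.
r = 6.9300 / 159.81 + 0.0651 = 0.04336 + 0.0651 = 0.10846

10.85%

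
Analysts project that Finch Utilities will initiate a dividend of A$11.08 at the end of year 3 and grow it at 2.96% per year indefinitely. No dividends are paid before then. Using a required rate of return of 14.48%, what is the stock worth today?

A$73.39

Deferred-dividend DDM. At t=2 the remaining stream is a growing perpetuity with first payment D_3 = 11.08.
V_2 = D_3/(r−g) = 11.08/(0.1448−0.0296) = 96.1806
P₀ = V_2/(1+r)^2 = 96.1806/(1+0.1448)^2 = 73.3885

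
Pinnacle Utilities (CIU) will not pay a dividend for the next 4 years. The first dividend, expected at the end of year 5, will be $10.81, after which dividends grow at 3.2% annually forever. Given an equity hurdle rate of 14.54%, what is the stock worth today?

Deferred-dividend DDM. At t=4 the remaining stream is a growing perpetuity with first payment D_5 = 10.81.
V_4 = D_5/(r−g) = 10.81/(0.1454−0.032) = 95.3263
P₀ = V_4/(1+r)^4 = 95.3263/(1+0.1454)^4 = 55.3839

$55.38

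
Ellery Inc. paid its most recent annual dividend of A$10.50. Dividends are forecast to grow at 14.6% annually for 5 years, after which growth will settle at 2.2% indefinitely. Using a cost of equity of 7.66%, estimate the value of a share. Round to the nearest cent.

Two-stage DDM. Project D₁…D_5 at 0.146, terminal growth 0.022, discount at r = 0.0766.
D_1 = 12.0330
D_2 = 13.7898
D_3 = 15.8031
D_4 = 18.1104
D_5 = 20.7545
Terminal value at t=5: TV = D_6/(r−g) = 21.2111/(0.0766−0.022) = 388.4818
P₀ = 12.0330/(1+0.0766)^1 + 13.7898/(1+0.0766)^2 + 15.8031/(1+0.0766)^3 + 18.1104/(1+0.0766)^4 + 20.7545/(1+0.0766)^5 + 388.4818/(1+0.0766)^5 = 332.1642

A$332.16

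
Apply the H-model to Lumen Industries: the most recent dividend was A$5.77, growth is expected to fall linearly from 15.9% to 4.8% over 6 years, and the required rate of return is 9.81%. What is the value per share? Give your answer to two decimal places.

A$159.05

H-model: P₀ = D₀[(1+g_L) + H(g_S−g_L)]/(r−g_L), with H = 6/2 = 3.
P₀ = 5.77 × [(1+0.048) + 3×(0.159−0.048)] / (0.0981−0.048)
   = 5.77 × 1.3810 / 0.0501 = 159.0493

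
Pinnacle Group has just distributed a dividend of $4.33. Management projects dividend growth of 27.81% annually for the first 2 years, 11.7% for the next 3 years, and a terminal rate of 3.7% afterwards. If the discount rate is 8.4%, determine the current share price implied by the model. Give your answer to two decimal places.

Three-stage DDM. Project D₁…D_5; terminal Gordon value at t=5 with g = 0.037; discount at r = 0.084.
D_1 = 5.5342
D_2 = 7.0732
D_3 = 7.9008
D_4 = 8.8252
D_5 = 9.8577
TV_5 = 10.2225/(0.084−0.037) = 217.4994
P₀ = Σ Dₜ/(1+r)ᵗ + TV_5/(1+r)^5 = 175.6206

$175.62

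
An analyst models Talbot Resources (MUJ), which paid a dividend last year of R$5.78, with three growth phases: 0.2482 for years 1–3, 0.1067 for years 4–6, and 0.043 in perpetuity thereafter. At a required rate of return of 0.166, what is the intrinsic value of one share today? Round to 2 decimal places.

Three-stage DDM. Project D₁…D_6; terminal Gordon value at t=6 with g = 0.043; discount at r = 0.166.
D_1 = 7.2146
D_2 = 9.0053
D_3 = 11.2404
D_4 = 12.4397
D_5 = 13.7670
D_6 = 15.2360
TV_6 = 15.8911/(0.166−0.043) = 129.1961
P₀ = Σ Dₜ/(1+r)ᵗ + TV_6/(1+r)^6 = 90.4936

R$90.49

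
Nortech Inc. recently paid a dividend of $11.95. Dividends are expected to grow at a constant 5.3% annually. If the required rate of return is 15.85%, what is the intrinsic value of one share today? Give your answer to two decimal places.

$119.27

Gordon growth model: P₀ = D₁/(r − g). D₁ = 11.95 × (1 + 0.053) = 12.5833.
P₀ = 12.5833 / (0.1585 − 0.053) = 12.5833 / 0.1055 = 119.2735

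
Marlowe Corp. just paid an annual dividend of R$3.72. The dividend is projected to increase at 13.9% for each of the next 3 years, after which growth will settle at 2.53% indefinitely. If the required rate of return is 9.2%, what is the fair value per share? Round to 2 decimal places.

R$77.04

Two-stage DDM. Project D₁…D_3 at 0.139, terminal growth 0.0253, discount at r = 0.092.
D_1 = 4.2371
D_2 = 4.8260
D_3 = 5.4969
Terminal value at t=3: TV = D_4/(r−g) = 5.6359/(0.092−0.0253) = 84.4966
P₀ = 4.2371/(1+0.092)^1 + 4.8260/(1+0.092)^2 + 5.4969/(1+0.092)^3 + 84.4966/(1+0.092)^3 = 77.0376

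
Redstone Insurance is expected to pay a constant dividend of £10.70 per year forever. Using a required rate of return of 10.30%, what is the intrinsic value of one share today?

Zero-growth DDM (perpetuity): P₀ = D/r = 10.70 / 0.103 = 103.8835

£103.88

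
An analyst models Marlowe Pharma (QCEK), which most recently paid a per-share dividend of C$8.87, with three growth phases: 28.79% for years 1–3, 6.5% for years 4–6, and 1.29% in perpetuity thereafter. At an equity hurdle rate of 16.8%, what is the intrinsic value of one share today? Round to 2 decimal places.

C$121.07

Three-stage DDM. Project D₁…D_6; terminal Gordon value at t=6 with g = 0.0129; discount at r = 0.168.
D_1 = 11.4237
D_2 = 14.7125
D_3 = 18.9483
D_4 = 20.1799
D_5 = 21.4916
D_6 = 22.8886
TV_6 = 23.1838/(0.168−0.0129) = 149.4767
P₀ = Σ Dₜ/(1+r)ᵗ + TV_6/(1+r)^6 = 121.0745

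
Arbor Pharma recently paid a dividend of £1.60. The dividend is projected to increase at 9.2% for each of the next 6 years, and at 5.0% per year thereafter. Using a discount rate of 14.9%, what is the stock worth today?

£20.57

Two-stage DDM. Project D₁…D_6 at 0.092, terminal growth 0.05, discount at r = 0.149.
D_1 = 1.7472
D_2 = 1.9079
D_3 = 2.0835
D_4 = 2.2752
D_5 = 2.4845
D_6 = 2.7130
Terminal value at t=6: TV = D_7/(r−g) = 2.8487/(0.149−0.05) = 28.7746
P₀ = 1.7472/(1+0.149)^1 + 1.9079/(1+0.149)^2 + 2.0835/(1+0.149)^3 + 2.2752/(1+0.149)^4 + 2.4845/(1+0.149)^5 + 2.7130/(1+0.149)^6 + 28.7746/(1+0.149)^6 = 20.5695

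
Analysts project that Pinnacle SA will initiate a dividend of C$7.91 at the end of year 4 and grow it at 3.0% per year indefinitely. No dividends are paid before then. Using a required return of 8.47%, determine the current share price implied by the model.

C$113.31

Deferred-dividend DDM. At t=3 the remaining stream is a growing perpetuity with first payment D_4 = 7.91.
V_3 = D_4/(r−g) = 7.91/(0.0847−0.03) = 144.6069
P₀ = V_3/(1+r)^3 = 144.6069/(1+0.0847)^3 = 113.3079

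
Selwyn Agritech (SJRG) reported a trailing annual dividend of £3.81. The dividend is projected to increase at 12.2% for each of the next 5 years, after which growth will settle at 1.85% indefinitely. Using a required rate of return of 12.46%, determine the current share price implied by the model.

£55.07

Two-stage DDM. Project D₁…D_5 at 0.122, terminal growth 0.0185, discount at r = 0.1246.
D_1 = 4.2748
D_2 = 4.7963
D_3 = 5.3815
D_4 = 6.0380
D_5 = 6.7747
Terminal value at t=5: TV = D_6/(r−g) = 6.9000/(0.1246−0.0185) = 65.0332
P₀ = 4.2748/(1+0.1246)^1 + 4.7963/(1+0.1246)^2 + 5.3815/(1+0.1246)^3 + 6.0380/(1+0.1246)^4 + 6.7747/(1+0.1246)^5 + 65.0332/(1+0.1246)^5 = 55.0713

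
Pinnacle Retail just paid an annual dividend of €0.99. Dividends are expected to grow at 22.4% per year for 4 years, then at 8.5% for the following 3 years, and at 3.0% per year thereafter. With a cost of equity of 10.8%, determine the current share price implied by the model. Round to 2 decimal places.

€27.63

Three-stage DDM. Project D₁…D_7; terminal Gordon value at t=7 with g = 0.03; discount at r = 0.108.
D_1 = 1.2118
D_2 = 1.4832
D_3 = 1.8154
D_4 = 2.2221
D_5 = 2.4110
D_6 = 2.6159
D_7 = 2.8382
TV_7 = 2.9234/(0.108−0.03) = 37.4794
P₀ = Σ Dₜ/(1+r)ᵗ + TV_7/(1+r)^7 = 27.6343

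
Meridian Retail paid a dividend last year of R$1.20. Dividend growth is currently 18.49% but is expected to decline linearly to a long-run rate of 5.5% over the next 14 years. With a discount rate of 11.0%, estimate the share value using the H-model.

H-model: P₀ = D₀[(1+g_L) + H(g_S−g_L)]/(r−g_L), with H = 14/2 = 7.
P₀ = 1.20 × [(1+0.055) + 7×(0.1849−0.055)] / (0.11−0.055)
   = 1.20 × 1.9643 / 0.055 = 42.8575

R$42.86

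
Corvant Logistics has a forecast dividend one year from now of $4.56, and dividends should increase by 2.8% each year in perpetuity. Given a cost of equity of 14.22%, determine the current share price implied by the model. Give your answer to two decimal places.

Gordon growth model: P₀ = D₁/(r − g), with D₁ = 4.56 given directly.
P₀ = 4.5600 / (0.1422 − 0.028) = 4.5600 / 0.1142 = 39.9299

$39.93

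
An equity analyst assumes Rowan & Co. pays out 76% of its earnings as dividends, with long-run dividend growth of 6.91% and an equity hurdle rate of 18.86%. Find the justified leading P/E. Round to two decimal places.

Justified leading P/E = b/(r−g) = 0.76/(0.1886−0.0691) = 6.3598

6.36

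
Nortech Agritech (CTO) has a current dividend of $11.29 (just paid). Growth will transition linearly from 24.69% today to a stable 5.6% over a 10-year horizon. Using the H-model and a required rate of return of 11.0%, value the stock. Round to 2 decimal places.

$420.34

H-model: P₀ = D₀[(1+g_L) + H(g_S−g_L)]/(r−g_L), with H = 10/2 = 5.
P₀ = 11.29 × [(1+0.056) + 5×(0.2469−0.056)] / (0.11−0.056)
   = 11.29 × 2.0105 / 0.054 = 420.3434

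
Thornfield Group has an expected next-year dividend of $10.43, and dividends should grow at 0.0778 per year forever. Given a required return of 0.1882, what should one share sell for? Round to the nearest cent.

$94.47

Gordon growth model: P₀ = D₁/(r − g), with D₁ = 10.43 given directly.
P₀ = 10.4300 / (0.1882 − 0.0778) = 10.4300 / 0.1104 = 94.4746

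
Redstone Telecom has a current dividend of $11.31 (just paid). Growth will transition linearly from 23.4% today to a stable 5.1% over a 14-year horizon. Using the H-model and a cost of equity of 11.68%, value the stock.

H-model: P₀ = D₀[(1+g_L) + H(g_S−g_L)]/(r−g_L), with H = 14/2 = 7.
P₀ = 11.31 × [(1+0.051) + 7×(0.234−0.051)] / (0.1168−0.051)
   = 11.31 × 2.3320 / 0.0658 = 400.8347

$400.83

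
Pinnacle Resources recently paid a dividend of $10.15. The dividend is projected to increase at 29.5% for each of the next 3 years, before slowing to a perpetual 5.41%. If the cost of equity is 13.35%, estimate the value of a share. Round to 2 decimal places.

Two-stage DDM. Project D₁…D_3 at 0.295, terminal growth 0.0541, discount at r = 0.1335.
D_1 = 13.1442
D_2 = 17.0218
D_3 = 22.0432
Terminal value at t=3: TV = D_4/(r−g) = 23.2358/(0.1335−0.0541) = 292.6420
P₀ = 13.1442/(1+0.1335)^1 + 17.0218/(1+0.1335)^2 + 22.0432/(1+0.1335)^3 + 292.6420/(1+0.1335)^3 = 240.9232

$240.92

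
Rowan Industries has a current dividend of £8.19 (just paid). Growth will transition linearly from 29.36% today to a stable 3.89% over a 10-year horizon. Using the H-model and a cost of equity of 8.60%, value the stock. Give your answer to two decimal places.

£402.09

H-model: P₀ = D₀[(1+g_L) + H(g_S−g_L)]/(r−g_L), with H = 10/2 = 5.
P₀ = 8.19 × [(1+0.0389) + 5×(0.2936−0.0389)] / (0.086−0.0389)
   = 8.19 × 2.3124 / 0.0471 = 402.0925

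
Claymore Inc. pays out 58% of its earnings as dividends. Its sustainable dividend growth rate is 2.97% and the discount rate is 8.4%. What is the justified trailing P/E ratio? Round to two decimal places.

Justified trailing P/E = b(1+g)/(r−g) = 0.58×(1+0.0297)/(0.084−0.0297) = 10.9986

11.00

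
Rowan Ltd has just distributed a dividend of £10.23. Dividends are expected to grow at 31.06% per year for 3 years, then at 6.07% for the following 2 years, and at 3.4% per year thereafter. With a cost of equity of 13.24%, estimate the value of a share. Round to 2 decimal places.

Three-stage DDM. Project D₁…D_5; terminal Gordon value at t=5 with g = 0.034; discount at r = 0.1324.
D_1 = 13.4074
D_2 = 17.5718
D_3 = 23.0296
D_4 = 24.4275
D_5 = 25.9102
TV_5 = 26.7912/(0.1324−0.034) = 272.2681
P₀ = Σ Dₜ/(1+r)ᵗ + TV_5/(1+r)^5 = 216.3890

£216.39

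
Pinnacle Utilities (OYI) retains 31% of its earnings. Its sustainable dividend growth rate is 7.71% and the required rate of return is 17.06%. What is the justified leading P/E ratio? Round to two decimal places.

Payout ratio b = 1 − 0.31 = 0.69.
Justified leading P/E = b/(r−g) = 0.69/(0.1706−0.0771) = 7.3797

7.38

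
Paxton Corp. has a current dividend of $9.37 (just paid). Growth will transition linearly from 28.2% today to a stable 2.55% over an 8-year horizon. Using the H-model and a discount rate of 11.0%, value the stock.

$227.49

H-model: P₀ = D₀[(1+g_L) + H(g_S−g_L)]/(r−g_L), with H = 8/2 = 4.
P₀ = 9.37 × [(1+0.0255) + 4×(0.282−0.0255)] / (0.11−0.0255)
   = 9.37 × 2.0515 / 0.0845 = 227.4859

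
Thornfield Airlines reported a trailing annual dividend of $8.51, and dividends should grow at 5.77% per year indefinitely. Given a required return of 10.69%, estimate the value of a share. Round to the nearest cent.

$182.95

Gordon growth model: P₀ = D₁/(r − g). D₁ = 8.51 × (1 + 0.0577) = 9.0010.
P₀ = 9.0010 / (0.1069 − 0.0577) = 9.0010 / 0.0492 = 182.9477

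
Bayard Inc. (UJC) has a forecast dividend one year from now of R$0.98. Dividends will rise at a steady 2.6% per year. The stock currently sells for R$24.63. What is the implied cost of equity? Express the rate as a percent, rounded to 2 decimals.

6.58%

Rearranging the constant-growth DDM: r = D₁/P₀ + g.
r = 0.9800 / 24.63 + 0.026 = 0.03979 + 0.026 = 0.06579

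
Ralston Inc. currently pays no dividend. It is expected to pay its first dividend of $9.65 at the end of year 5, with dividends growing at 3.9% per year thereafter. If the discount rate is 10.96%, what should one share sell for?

Deferred-dividend DDM. At t=4 the remaining stream is a growing perpetuity with first payment D_5 = 9.65.
V_4 = D_5/(r−g) = 9.65/(0.1096−0.039) = 136.6856
P₀ = V_4/(1+r)^4 = 136.6856/(1+0.1096)^4 = 90.1689

$90.17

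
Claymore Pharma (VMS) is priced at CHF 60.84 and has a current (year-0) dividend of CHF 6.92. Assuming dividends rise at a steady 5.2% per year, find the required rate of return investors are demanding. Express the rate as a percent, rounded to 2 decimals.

Rearranging the constant-growth DDM: r = D₁/P₀ + g.
D₁ = 6.92 × (1 + 0.052) = 7.2798.
r = 7.2798 / 60.84 + 0.052 = 0.11966 + 0.052 = 0.17166

17.17%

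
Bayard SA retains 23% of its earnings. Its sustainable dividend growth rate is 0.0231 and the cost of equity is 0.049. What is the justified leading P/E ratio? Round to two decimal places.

29.73

Payout ratio b = 1 − 0.23 = 0.77.
Justified leading P/E = b/(r−g) = 0.77/(0.049−0.0231) = 29.7297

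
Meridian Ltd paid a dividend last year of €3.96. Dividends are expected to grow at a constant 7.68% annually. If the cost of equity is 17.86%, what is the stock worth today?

Gordon growth model: P₀ = D₁/(r − g). D₁ = 3.96 × (1 + 0.0768) = 4.2641.
P₀ = 4.2641 / (0.1786 − 0.0768) = 4.2641 / 0.1018 = 41.8873

€41.89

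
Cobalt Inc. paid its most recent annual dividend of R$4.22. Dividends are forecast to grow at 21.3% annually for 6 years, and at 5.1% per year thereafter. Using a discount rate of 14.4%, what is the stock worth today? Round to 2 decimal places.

R$99.01

Two-stage DDM. Project D₁…D_6 at 0.213, terminal growth 0.051, discount at r = 0.144.
D_1 = 5.1189
D_2 = 6.2092
D_3 = 7.5317
D_4 = 9.1360
D_5 = 11.0820
D_6 = 13.4424
Terminal value at t=6: TV = D_7/(r−g) = 14.1280/(0.144−0.051) = 151.9137
P₀ = 5.1189/(1+0.144)^1 + 6.2092/(1+0.144)^2 + 7.5317/(1+0.144)^3 + 9.1360/(1+0.144)^4 + 11.0820/(1+0.144)^5 + 13.4424/(1+0.144)^6 + 151.9137/(1+0.144)^6 = 99.0065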